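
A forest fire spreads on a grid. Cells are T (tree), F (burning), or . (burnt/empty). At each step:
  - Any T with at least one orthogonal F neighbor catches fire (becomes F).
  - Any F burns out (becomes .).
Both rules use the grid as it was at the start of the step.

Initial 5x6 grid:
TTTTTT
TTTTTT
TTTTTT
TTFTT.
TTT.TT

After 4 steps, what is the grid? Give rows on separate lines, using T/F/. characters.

Step 1: 4 trees catch fire, 1 burn out
  TTTTTT
  TTTTTT
  TTFTTT
  TF.FT.
  TTF.TT
Step 2: 6 trees catch fire, 4 burn out
  TTTTTT
  TTFTTT
  TF.FTT
  F...F.
  TF..TT
Step 3: 7 trees catch fire, 6 burn out
  TTFTTT
  TF.FTT
  F...FT
  ......
  F...FT
Step 4: 6 trees catch fire, 7 burn out
  TF.FTT
  F...FT
  .....F
  ......
  .....F

TF.FTT
F...FT
.....F
......
.....F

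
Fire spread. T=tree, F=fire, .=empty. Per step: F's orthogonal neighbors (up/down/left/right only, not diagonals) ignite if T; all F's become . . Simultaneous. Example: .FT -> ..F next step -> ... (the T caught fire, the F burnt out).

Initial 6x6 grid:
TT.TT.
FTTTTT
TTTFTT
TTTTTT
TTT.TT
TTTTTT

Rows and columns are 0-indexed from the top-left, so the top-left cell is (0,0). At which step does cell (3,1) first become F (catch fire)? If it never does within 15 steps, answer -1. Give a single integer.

Step 1: cell (3,1)='T' (+7 fires, +2 burnt)
Step 2: cell (3,1)='T' (+9 fires, +7 burnt)
Step 3: cell (3,1)='F' (+7 fires, +9 burnt)
  -> target ignites at step 3
Step 4: cell (3,1)='.' (+5 fires, +7 burnt)
Step 5: cell (3,1)='.' (+3 fires, +5 burnt)
Step 6: cell (3,1)='.' (+0 fires, +3 burnt)
  fire out at step 6

3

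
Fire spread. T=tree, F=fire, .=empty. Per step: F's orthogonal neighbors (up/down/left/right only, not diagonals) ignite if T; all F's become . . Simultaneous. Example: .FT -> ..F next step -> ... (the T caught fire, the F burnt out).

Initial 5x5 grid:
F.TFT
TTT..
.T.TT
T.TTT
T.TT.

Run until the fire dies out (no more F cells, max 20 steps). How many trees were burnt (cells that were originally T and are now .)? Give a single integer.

Step 1: +3 fires, +2 burnt (F count now 3)
Step 2: +2 fires, +3 burnt (F count now 2)
Step 3: +1 fires, +2 burnt (F count now 1)
Step 4: +0 fires, +1 burnt (F count now 0)
Fire out after step 4
Initially T: 15, now '.': 16
Total burnt (originally-T cells now '.'): 6

Answer: 6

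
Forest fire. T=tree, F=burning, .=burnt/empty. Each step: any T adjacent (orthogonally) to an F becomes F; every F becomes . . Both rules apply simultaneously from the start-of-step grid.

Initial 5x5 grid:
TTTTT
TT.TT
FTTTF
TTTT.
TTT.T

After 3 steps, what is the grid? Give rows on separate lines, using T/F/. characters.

Step 1: 5 trees catch fire, 2 burn out
  TTTTT
  FT.TF
  .FTF.
  FTTT.
  TTT.T
Step 2: 8 trees catch fire, 5 burn out
  FTTTF
  .F.F.
  ..F..
  .FTF.
  FTT.T
Step 3: 4 trees catch fire, 8 burn out
  .FTF.
  .....
  .....
  ..F..
  .FT.T

.FTF.
.....
.....
..F..
.FT.T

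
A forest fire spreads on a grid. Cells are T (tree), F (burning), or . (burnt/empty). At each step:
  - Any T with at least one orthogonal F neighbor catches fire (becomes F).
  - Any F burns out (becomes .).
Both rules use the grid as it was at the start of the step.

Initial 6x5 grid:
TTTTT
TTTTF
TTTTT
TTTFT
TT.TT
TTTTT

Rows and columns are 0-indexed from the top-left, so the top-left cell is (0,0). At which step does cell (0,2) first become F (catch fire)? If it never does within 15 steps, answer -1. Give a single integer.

Step 1: cell (0,2)='T' (+7 fires, +2 burnt)
Step 2: cell (0,2)='T' (+6 fires, +7 burnt)
Step 3: cell (0,2)='F' (+7 fires, +6 burnt)
  -> target ignites at step 3
Step 4: cell (0,2)='.' (+5 fires, +7 burnt)
Step 5: cell (0,2)='.' (+2 fires, +5 burnt)
Step 6: cell (0,2)='.' (+0 fires, +2 burnt)
  fire out at step 6

3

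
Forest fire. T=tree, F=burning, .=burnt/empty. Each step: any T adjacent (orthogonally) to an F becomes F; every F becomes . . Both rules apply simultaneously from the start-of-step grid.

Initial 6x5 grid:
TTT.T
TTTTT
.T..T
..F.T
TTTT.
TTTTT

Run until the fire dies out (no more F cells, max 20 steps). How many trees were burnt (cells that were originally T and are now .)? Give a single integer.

Answer: 9

Derivation:
Step 1: +1 fires, +1 burnt (F count now 1)
Step 2: +3 fires, +1 burnt (F count now 3)
Step 3: +3 fires, +3 burnt (F count now 3)
Step 4: +2 fires, +3 burnt (F count now 2)
Step 5: +0 fires, +2 burnt (F count now 0)
Fire out after step 5
Initially T: 21, now '.': 18
Total burnt (originally-T cells now '.'): 9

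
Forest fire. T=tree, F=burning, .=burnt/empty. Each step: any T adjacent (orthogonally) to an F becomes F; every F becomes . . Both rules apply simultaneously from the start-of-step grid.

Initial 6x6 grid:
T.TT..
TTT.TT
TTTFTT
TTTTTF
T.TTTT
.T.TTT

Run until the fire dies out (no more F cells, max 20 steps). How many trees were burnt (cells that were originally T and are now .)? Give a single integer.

Answer: 26

Derivation:
Step 1: +6 fires, +2 burnt (F count now 6)
Step 2: +8 fires, +6 burnt (F count now 8)
Step 3: +7 fires, +8 burnt (F count now 7)
Step 4: +3 fires, +7 burnt (F count now 3)
Step 5: +2 fires, +3 burnt (F count now 2)
Step 6: +0 fires, +2 burnt (F count now 0)
Fire out after step 6
Initially T: 27, now '.': 35
Total burnt (originally-T cells now '.'): 26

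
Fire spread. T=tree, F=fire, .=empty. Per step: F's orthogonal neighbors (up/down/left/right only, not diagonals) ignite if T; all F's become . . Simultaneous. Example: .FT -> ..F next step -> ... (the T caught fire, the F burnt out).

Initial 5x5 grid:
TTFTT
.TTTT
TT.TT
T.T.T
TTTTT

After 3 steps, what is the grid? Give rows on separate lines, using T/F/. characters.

Step 1: 3 trees catch fire, 1 burn out
  TF.FT
  .TFTT
  TT.TT
  T.T.T
  TTTTT
Step 2: 4 trees catch fire, 3 burn out
  F...F
  .F.FT
  TT.TT
  T.T.T
  TTTTT
Step 3: 3 trees catch fire, 4 burn out
  .....
  ....F
  TF.FT
  T.T.T
  TTTTT

.....
....F
TF.FT
T.T.T
TTTTT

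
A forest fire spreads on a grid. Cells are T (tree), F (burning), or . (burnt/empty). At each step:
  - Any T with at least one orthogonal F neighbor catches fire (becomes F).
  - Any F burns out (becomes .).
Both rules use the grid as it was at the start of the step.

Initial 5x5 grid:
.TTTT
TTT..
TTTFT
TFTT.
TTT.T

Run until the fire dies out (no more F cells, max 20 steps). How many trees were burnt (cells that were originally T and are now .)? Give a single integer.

Answer: 17

Derivation:
Step 1: +7 fires, +2 burnt (F count now 7)
Step 2: +5 fires, +7 burnt (F count now 5)
Step 3: +3 fires, +5 burnt (F count now 3)
Step 4: +1 fires, +3 burnt (F count now 1)
Step 5: +1 fires, +1 burnt (F count now 1)
Step 6: +0 fires, +1 burnt (F count now 0)
Fire out after step 6
Initially T: 18, now '.': 24
Total burnt (originally-T cells now '.'): 17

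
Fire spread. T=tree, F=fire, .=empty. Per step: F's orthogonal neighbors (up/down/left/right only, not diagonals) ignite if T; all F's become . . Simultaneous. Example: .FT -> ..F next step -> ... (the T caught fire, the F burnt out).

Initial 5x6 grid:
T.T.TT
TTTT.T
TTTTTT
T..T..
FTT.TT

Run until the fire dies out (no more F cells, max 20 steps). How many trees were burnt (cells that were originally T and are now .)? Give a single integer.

Answer: 19

Derivation:
Step 1: +2 fires, +1 burnt (F count now 2)
Step 2: +2 fires, +2 burnt (F count now 2)
Step 3: +2 fires, +2 burnt (F count now 2)
Step 4: +3 fires, +2 burnt (F count now 3)
Step 5: +2 fires, +3 burnt (F count now 2)
Step 6: +4 fires, +2 burnt (F count now 4)
Step 7: +1 fires, +4 burnt (F count now 1)
Step 8: +1 fires, +1 burnt (F count now 1)
Step 9: +1 fires, +1 burnt (F count now 1)
Step 10: +1 fires, +1 burnt (F count now 1)
Step 11: +0 fires, +1 burnt (F count now 0)
Fire out after step 11
Initially T: 21, now '.': 28
Total burnt (originally-T cells now '.'): 19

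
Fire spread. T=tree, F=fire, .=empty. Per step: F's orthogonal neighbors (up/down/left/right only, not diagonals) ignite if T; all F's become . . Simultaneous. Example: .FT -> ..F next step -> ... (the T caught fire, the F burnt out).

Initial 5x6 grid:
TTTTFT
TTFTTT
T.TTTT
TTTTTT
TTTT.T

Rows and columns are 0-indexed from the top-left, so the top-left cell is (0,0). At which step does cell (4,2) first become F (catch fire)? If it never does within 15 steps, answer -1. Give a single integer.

Step 1: cell (4,2)='T' (+7 fires, +2 burnt)
Step 2: cell (4,2)='T' (+6 fires, +7 burnt)
Step 3: cell (4,2)='F' (+7 fires, +6 burnt)
  -> target ignites at step 3
Step 4: cell (4,2)='.' (+4 fires, +7 burnt)
Step 5: cell (4,2)='.' (+2 fires, +4 burnt)
Step 6: cell (4,2)='.' (+0 fires, +2 burnt)
  fire out at step 6

3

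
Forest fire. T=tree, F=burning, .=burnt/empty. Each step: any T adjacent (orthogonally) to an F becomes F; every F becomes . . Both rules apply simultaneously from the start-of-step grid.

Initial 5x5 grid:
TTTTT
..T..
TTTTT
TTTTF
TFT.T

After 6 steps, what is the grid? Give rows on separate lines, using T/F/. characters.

Step 1: 6 trees catch fire, 2 burn out
  TTTTT
  ..T..
  TTTTF
  TFTF.
  F.F.F
Step 2: 4 trees catch fire, 6 burn out
  TTTTT
  ..T..
  TFTF.
  F.F..
  .....
Step 3: 2 trees catch fire, 4 burn out
  TTTTT
  ..T..
  F.F..
  .....
  .....
Step 4: 1 trees catch fire, 2 burn out
  TTTTT
  ..F..
  .....
  .....
  .....
Step 5: 1 trees catch fire, 1 burn out
  TTFTT
  .....
  .....
  .....
  .....
Step 6: 2 trees catch fire, 1 burn out
  TF.FT
  .....
  .....
  .....
  .....

TF.FT
.....
.....
.....
.....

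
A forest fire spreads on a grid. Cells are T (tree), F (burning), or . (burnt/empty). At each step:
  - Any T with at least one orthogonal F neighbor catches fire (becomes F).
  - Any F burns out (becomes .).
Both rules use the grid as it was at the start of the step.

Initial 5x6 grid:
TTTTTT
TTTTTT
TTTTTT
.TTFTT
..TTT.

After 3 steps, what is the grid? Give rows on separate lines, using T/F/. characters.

Step 1: 4 trees catch fire, 1 burn out
  TTTTTT
  TTTTTT
  TTTFTT
  .TF.FT
  ..TFT.
Step 2: 7 trees catch fire, 4 burn out
  TTTTTT
  TTTFTT
  TTF.FT
  .F...F
  ..F.F.
Step 3: 5 trees catch fire, 7 burn out
  TTTFTT
  TTF.FT
  TF...F
  ......
  ......

TTTFTT
TTF.FT
TF...F
......
......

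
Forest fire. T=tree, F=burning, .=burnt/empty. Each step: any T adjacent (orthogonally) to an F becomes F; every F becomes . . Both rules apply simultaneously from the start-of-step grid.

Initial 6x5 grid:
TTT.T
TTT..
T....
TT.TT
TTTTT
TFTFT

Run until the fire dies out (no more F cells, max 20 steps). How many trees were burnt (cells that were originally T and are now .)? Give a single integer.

Step 1: +5 fires, +2 burnt (F count now 5)
Step 2: +5 fires, +5 burnt (F count now 5)
Step 3: +2 fires, +5 burnt (F count now 2)
Step 4: +1 fires, +2 burnt (F count now 1)
Step 5: +1 fires, +1 burnt (F count now 1)
Step 6: +2 fires, +1 burnt (F count now 2)
Step 7: +2 fires, +2 burnt (F count now 2)
Step 8: +1 fires, +2 burnt (F count now 1)
Step 9: +0 fires, +1 burnt (F count now 0)
Fire out after step 9
Initially T: 20, now '.': 29
Total burnt (originally-T cells now '.'): 19

Answer: 19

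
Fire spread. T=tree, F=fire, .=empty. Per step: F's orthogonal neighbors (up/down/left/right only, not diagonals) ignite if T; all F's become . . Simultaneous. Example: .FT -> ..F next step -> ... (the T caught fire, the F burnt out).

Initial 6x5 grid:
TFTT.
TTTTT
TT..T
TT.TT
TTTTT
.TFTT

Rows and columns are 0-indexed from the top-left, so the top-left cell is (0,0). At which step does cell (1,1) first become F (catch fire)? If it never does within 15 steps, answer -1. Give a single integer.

Step 1: cell (1,1)='F' (+6 fires, +2 burnt)
  -> target ignites at step 1
Step 2: cell (1,1)='.' (+7 fires, +6 burnt)
Step 3: cell (1,1)='.' (+6 fires, +7 burnt)
Step 4: cell (1,1)='.' (+3 fires, +6 burnt)
Step 5: cell (1,1)='.' (+1 fires, +3 burnt)
Step 6: cell (1,1)='.' (+0 fires, +1 burnt)
  fire out at step 6

1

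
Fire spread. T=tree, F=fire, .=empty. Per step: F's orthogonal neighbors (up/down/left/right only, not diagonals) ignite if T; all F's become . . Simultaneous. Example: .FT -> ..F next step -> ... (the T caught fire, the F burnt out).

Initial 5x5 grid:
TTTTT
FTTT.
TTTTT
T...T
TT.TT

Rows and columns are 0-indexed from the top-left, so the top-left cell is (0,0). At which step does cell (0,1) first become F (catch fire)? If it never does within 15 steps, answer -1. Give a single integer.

Step 1: cell (0,1)='T' (+3 fires, +1 burnt)
Step 2: cell (0,1)='F' (+4 fires, +3 burnt)
  -> target ignites at step 2
Step 3: cell (0,1)='.' (+4 fires, +4 burnt)
Step 4: cell (0,1)='.' (+3 fires, +4 burnt)
Step 5: cell (0,1)='.' (+2 fires, +3 burnt)
Step 6: cell (0,1)='.' (+1 fires, +2 burnt)
Step 7: cell (0,1)='.' (+1 fires, +1 burnt)
Step 8: cell (0,1)='.' (+1 fires, +1 burnt)
Step 9: cell (0,1)='.' (+0 fires, +1 burnt)
  fire out at step 9

2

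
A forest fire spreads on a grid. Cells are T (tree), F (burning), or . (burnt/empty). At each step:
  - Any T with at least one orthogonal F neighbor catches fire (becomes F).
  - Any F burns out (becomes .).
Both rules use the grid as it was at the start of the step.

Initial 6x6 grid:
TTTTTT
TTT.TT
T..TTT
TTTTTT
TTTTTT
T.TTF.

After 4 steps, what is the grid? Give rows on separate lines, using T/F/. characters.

Step 1: 2 trees catch fire, 1 burn out
  TTTTTT
  TTT.TT
  T..TTT
  TTTTTT
  TTTTFT
  T.TF..
Step 2: 4 trees catch fire, 2 burn out
  TTTTTT
  TTT.TT
  T..TTT
  TTTTFT
  TTTF.F
  T.F...
Step 3: 4 trees catch fire, 4 burn out
  TTTTTT
  TTT.TT
  T..TFT
  TTTF.F
  TTF...
  T.....
Step 4: 5 trees catch fire, 4 burn out
  TTTTTT
  TTT.FT
  T..F.F
  TTF...
  TF....
  T.....

TTTTTT
TTT.FT
T..F.F
TTF...
TF....
T.....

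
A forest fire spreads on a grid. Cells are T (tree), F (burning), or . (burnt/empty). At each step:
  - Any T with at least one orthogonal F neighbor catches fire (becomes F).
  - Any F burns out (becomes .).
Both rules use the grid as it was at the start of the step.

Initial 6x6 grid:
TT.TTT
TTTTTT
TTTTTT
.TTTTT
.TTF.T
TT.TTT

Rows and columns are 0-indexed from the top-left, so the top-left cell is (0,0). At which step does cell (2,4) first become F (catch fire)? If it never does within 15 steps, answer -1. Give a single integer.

Step 1: cell (2,4)='T' (+3 fires, +1 burnt)
Step 2: cell (2,4)='T' (+5 fires, +3 burnt)
Step 3: cell (2,4)='F' (+7 fires, +5 burnt)
  -> target ignites at step 3
Step 4: cell (2,4)='.' (+7 fires, +7 burnt)
Step 5: cell (2,4)='.' (+4 fires, +7 burnt)
Step 6: cell (2,4)='.' (+3 fires, +4 burnt)
Step 7: cell (2,4)='.' (+1 fires, +3 burnt)
Step 8: cell (2,4)='.' (+0 fires, +1 burnt)
  fire out at step 8

3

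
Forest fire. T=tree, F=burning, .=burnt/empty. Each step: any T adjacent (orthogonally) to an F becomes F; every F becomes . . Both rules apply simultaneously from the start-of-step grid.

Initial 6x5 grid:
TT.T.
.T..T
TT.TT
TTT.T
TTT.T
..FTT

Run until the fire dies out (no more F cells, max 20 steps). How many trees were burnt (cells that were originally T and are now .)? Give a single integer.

Step 1: +2 fires, +1 burnt (F count now 2)
Step 2: +3 fires, +2 burnt (F count now 3)
Step 3: +3 fires, +3 burnt (F count now 3)
Step 4: +3 fires, +3 burnt (F count now 3)
Step 5: +3 fires, +3 burnt (F count now 3)
Step 6: +3 fires, +3 burnt (F count now 3)
Step 7: +1 fires, +3 burnt (F count now 1)
Step 8: +0 fires, +1 burnt (F count now 0)
Fire out after step 8
Initially T: 19, now '.': 29
Total burnt (originally-T cells now '.'): 18

Answer: 18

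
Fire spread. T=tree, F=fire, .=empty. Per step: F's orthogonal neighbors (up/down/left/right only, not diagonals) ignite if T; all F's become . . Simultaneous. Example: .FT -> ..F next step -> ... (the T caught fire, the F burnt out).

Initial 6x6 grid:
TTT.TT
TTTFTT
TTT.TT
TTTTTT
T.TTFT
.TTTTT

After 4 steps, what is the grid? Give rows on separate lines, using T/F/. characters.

Step 1: 6 trees catch fire, 2 burn out
  TTT.TT
  TTF.FT
  TTT.TT
  TTTTFT
  T.TF.F
  .TTTFT
Step 2: 11 trees catch fire, 6 burn out
  TTF.FT
  TF...F
  TTF.FT
  TTTF.F
  T.F...
  .TTF.F
Step 3: 7 trees catch fire, 11 burn out
  TF...F
  F.....
  TF...F
  TTF...
  T.....
  .TF...
Step 4: 4 trees catch fire, 7 burn out
  F.....
  ......
  F.....
  TF....
  T.....
  .F....

F.....
......
F.....
TF....
T.....
.F....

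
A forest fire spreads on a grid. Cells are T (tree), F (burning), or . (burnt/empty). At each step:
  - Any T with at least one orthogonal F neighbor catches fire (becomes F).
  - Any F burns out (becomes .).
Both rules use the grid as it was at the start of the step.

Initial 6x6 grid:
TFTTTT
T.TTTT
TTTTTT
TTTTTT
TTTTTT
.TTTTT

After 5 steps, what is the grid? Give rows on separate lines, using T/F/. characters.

Step 1: 2 trees catch fire, 1 burn out
  F.FTTT
  T.TTTT
  TTTTTT
  TTTTTT
  TTTTTT
  .TTTTT
Step 2: 3 trees catch fire, 2 burn out
  ...FTT
  F.FTTT
  TTTTTT
  TTTTTT
  TTTTTT
  .TTTTT
Step 3: 4 trees catch fire, 3 burn out
  ....FT
  ...FTT
  FTFTTT
  TTTTTT
  TTTTTT
  .TTTTT
Step 4: 6 trees catch fire, 4 burn out
  .....F
  ....FT
  .F.FTT
  FTFTTT
  TTTTTT
  .TTTTT
Step 5: 6 trees catch fire, 6 burn out
  ......
  .....F
  ....FT
  .F.FTT
  FTFTTT
  .TTTTT

......
.....F
....FT
.F.FTT
FTFTTT
.TTTTT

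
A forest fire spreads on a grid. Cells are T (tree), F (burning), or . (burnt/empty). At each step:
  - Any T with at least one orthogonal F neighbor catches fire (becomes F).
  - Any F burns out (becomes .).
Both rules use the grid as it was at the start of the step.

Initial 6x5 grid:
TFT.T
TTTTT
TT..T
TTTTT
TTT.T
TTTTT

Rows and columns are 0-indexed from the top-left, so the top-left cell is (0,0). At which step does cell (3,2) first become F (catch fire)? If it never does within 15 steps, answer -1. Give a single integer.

Step 1: cell (3,2)='T' (+3 fires, +1 burnt)
Step 2: cell (3,2)='T' (+3 fires, +3 burnt)
Step 3: cell (3,2)='T' (+3 fires, +3 burnt)
Step 4: cell (3,2)='F' (+4 fires, +3 burnt)
  -> target ignites at step 4
Step 5: cell (3,2)='.' (+6 fires, +4 burnt)
Step 6: cell (3,2)='.' (+3 fires, +6 burnt)
Step 7: cell (3,2)='.' (+2 fires, +3 burnt)
Step 8: cell (3,2)='.' (+1 fires, +2 burnt)
Step 9: cell (3,2)='.' (+0 fires, +1 burnt)
  fire out at step 9

4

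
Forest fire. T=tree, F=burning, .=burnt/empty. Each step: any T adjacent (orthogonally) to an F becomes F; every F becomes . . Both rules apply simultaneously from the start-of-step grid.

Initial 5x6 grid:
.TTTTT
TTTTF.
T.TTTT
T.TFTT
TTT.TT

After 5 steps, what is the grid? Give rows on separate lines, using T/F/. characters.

Step 1: 6 trees catch fire, 2 burn out
  .TTTFT
  TTTF..
  T.TFFT
  T.F.FT
  TTT.TT
Step 2: 8 trees catch fire, 6 burn out
  .TTF.F
  TTF...
  T.F..F
  T....F
  TTF.FT
Step 3: 4 trees catch fire, 8 burn out
  .TF...
  TF....
  T.....
  T.....
  TF...F
Step 4: 3 trees catch fire, 4 burn out
  .F....
  F.....
  T.....
  T.....
  F.....
Step 5: 2 trees catch fire, 3 burn out
  ......
  ......
  F.....
  F.....
  ......

......
......
F.....
F.....
......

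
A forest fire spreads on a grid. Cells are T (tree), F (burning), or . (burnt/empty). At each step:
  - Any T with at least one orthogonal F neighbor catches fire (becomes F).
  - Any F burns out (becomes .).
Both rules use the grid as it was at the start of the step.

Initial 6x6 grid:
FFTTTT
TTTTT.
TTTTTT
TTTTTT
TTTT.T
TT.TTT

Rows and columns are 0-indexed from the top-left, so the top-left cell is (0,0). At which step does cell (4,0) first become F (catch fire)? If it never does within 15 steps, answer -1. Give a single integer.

Step 1: cell (4,0)='T' (+3 fires, +2 burnt)
Step 2: cell (4,0)='T' (+4 fires, +3 burnt)
Step 3: cell (4,0)='T' (+5 fires, +4 burnt)
Step 4: cell (4,0)='F' (+6 fires, +5 burnt)
  -> target ignites at step 4
Step 5: cell (4,0)='.' (+5 fires, +6 burnt)
Step 6: cell (4,0)='.' (+3 fires, +5 burnt)
Step 7: cell (4,0)='.' (+2 fires, +3 burnt)
Step 8: cell (4,0)='.' (+2 fires, +2 burnt)
Step 9: cell (4,0)='.' (+1 fires, +2 burnt)
Step 10: cell (4,0)='.' (+0 fires, +1 burnt)
  fire out at step 10

4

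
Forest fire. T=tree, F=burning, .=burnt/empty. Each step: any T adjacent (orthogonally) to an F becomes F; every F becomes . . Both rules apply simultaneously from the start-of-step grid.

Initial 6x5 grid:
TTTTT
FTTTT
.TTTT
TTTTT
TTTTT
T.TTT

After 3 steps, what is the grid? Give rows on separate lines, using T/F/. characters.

Step 1: 2 trees catch fire, 1 burn out
  FTTTT
  .FTTT
  .TTTT
  TTTTT
  TTTTT
  T.TTT
Step 2: 3 trees catch fire, 2 burn out
  .FTTT
  ..FTT
  .FTTT
  TTTTT
  TTTTT
  T.TTT
Step 3: 4 trees catch fire, 3 burn out
  ..FTT
  ...FT
  ..FTT
  TFTTT
  TTTTT
  T.TTT

..FTT
...FT
..FTT
TFTTT
TTTTT
T.TTT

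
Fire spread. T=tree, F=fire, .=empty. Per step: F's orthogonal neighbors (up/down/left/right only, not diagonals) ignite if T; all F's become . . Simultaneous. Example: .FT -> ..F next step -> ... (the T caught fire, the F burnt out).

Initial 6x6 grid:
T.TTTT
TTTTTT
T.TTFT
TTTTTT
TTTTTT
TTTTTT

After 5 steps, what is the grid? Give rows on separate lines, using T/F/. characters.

Step 1: 4 trees catch fire, 1 burn out
  T.TTTT
  TTTTFT
  T.TF.F
  TTTTFT
  TTTTTT
  TTTTTT
Step 2: 7 trees catch fire, 4 burn out
  T.TTFT
  TTTF.F
  T.F...
  TTTF.F
  TTTTFT
  TTTTTT
Step 3: 7 trees catch fire, 7 burn out
  T.TF.F
  TTF...
  T.....
  TTF...
  TTTF.F
  TTTTFT
Step 4: 6 trees catch fire, 7 burn out
  T.F...
  TF....
  T.....
  TF....
  TTF...
  TTTF.F
Step 5: 4 trees catch fire, 6 burn out
  T.....
  F.....
  T.....
  F.....
  TF....
  TTF...

T.....
F.....
T.....
F.....
TF....
TTF...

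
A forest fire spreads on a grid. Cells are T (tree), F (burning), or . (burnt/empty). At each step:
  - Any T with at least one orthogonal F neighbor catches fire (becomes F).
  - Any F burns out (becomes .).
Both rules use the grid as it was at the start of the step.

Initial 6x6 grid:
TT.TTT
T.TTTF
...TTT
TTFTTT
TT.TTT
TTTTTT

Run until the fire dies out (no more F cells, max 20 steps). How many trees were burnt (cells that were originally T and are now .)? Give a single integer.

Step 1: +5 fires, +2 burnt (F count now 5)
Step 2: +9 fires, +5 burnt (F count now 9)
Step 3: +7 fires, +9 burnt (F count now 7)
Step 4: +4 fires, +7 burnt (F count now 4)
Step 5: +0 fires, +4 burnt (F count now 0)
Fire out after step 5
Initially T: 28, now '.': 33
Total burnt (originally-T cells now '.'): 25

Answer: 25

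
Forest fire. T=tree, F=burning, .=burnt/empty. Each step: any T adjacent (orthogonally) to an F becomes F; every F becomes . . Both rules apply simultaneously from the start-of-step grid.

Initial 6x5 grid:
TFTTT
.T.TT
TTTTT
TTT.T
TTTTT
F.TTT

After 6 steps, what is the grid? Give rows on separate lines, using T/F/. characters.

Step 1: 4 trees catch fire, 2 burn out
  F.FTT
  .F.TT
  TTTTT
  TTT.T
  FTTTT
  ..TTT
Step 2: 4 trees catch fire, 4 burn out
  ...FT
  ...TT
  TFTTT
  FTT.T
  .FTTT
  ..TTT
Step 3: 6 trees catch fire, 4 burn out
  ....F
  ...FT
  F.FTT
  .FT.T
  ..FTT
  ..TTT
Step 4: 5 trees catch fire, 6 burn out
  .....
  ....F
  ...FT
  ..F.T
  ...FT
  ..FTT
Step 5: 3 trees catch fire, 5 burn out
  .....
  .....
  ....F
  ....T
  ....F
  ...FT
Step 6: 2 trees catch fire, 3 burn out
  .....
  .....
  .....
  ....F
  .....
  ....F

.....
.....
.....
....F
.....
....F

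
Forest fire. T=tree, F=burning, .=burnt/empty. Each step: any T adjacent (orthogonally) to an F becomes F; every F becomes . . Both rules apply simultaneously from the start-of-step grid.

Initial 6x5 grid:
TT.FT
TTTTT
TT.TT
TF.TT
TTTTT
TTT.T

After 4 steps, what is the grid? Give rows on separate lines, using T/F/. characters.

Step 1: 5 trees catch fire, 2 burn out
  TT..F
  TTTFT
  TF.TT
  F..TT
  TFTTT
  TTT.T
Step 2: 8 trees catch fire, 5 burn out
  TT...
  TFF.F
  F..FT
  ...TT
  F.FTT
  TFT.T
Step 3: 7 trees catch fire, 8 burn out
  TF...
  F....
  ....F
  ...FT
  ...FT
  F.F.T
Step 4: 3 trees catch fire, 7 burn out
  F....
  .....
  .....
  ....F
  ....F
  ....T

F....
.....
.....
....F
....F
....T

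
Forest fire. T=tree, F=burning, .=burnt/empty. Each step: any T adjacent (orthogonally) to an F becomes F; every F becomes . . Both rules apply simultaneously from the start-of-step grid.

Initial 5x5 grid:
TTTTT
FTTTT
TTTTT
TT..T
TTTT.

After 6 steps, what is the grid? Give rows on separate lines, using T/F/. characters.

Step 1: 3 trees catch fire, 1 burn out
  FTTTT
  .FTTT
  FTTTT
  TT..T
  TTTT.
Step 2: 4 trees catch fire, 3 burn out
  .FTTT
  ..FTT
  .FTTT
  FT..T
  TTTT.
Step 3: 5 trees catch fire, 4 burn out
  ..FTT
  ...FT
  ..FTT
  .F..T
  FTTT.
Step 4: 4 trees catch fire, 5 burn out
  ...FT
  ....F
  ...FT
  ....T
  .FTT.
Step 5: 3 trees catch fire, 4 burn out
  ....F
  .....
  ....F
  ....T
  ..FT.
Step 6: 2 trees catch fire, 3 burn out
  .....
  .....
  .....
  ....F
  ...F.

.....
.....
.....
....F
...F.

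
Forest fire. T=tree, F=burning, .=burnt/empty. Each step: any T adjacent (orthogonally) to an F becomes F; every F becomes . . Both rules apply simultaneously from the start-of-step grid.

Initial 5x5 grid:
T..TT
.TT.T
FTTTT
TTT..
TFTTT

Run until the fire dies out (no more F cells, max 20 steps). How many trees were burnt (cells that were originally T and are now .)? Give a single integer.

Answer: 16

Derivation:
Step 1: +5 fires, +2 burnt (F count now 5)
Step 2: +4 fires, +5 burnt (F count now 4)
Step 3: +3 fires, +4 burnt (F count now 3)
Step 4: +1 fires, +3 burnt (F count now 1)
Step 5: +1 fires, +1 burnt (F count now 1)
Step 6: +1 fires, +1 burnt (F count now 1)
Step 7: +1 fires, +1 burnt (F count now 1)
Step 8: +0 fires, +1 burnt (F count now 0)
Fire out after step 8
Initially T: 17, now '.': 24
Total burnt (originally-T cells now '.'): 16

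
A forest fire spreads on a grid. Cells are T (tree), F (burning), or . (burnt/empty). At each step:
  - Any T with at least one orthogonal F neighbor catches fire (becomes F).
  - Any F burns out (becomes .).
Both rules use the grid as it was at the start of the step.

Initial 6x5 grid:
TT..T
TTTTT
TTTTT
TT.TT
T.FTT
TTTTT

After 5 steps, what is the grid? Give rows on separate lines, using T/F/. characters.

Step 1: 2 trees catch fire, 1 burn out
  TT..T
  TTTTT
  TTTTT
  TT.TT
  T..FT
  TTFTT
Step 2: 4 trees catch fire, 2 burn out
  TT..T
  TTTTT
  TTTTT
  TT.FT
  T...F
  TF.FT
Step 3: 4 trees catch fire, 4 burn out
  TT..T
  TTTTT
  TTTFT
  TT..F
  T....
  F...F
Step 4: 4 trees catch fire, 4 burn out
  TT..T
  TTTFT
  TTF.F
  TT...
  F....
  .....
Step 5: 4 trees catch fire, 4 burn out
  TT..T
  TTF.F
  TF...
  FT...
  .....
  .....

TT..T
TTF.F
TF...
FT...
.....
.....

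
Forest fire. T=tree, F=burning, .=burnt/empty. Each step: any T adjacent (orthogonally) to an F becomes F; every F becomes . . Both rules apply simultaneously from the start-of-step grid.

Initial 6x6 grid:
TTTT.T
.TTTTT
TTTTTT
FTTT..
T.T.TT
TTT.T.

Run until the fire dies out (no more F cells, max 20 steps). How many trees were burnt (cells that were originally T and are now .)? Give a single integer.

Answer: 24

Derivation:
Step 1: +3 fires, +1 burnt (F count now 3)
Step 2: +3 fires, +3 burnt (F count now 3)
Step 3: +5 fires, +3 burnt (F count now 5)
Step 4: +4 fires, +5 burnt (F count now 4)
Step 5: +4 fires, +4 burnt (F count now 4)
Step 6: +3 fires, +4 burnt (F count now 3)
Step 7: +1 fires, +3 burnt (F count now 1)
Step 8: +1 fires, +1 burnt (F count now 1)
Step 9: +0 fires, +1 burnt (F count now 0)
Fire out after step 9
Initially T: 27, now '.': 33
Total burnt (originally-T cells now '.'): 24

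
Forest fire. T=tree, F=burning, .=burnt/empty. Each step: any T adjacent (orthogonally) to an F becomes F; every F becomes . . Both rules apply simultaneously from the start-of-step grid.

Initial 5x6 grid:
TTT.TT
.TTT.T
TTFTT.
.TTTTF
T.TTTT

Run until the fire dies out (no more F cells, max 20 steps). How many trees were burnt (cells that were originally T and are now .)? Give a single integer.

Step 1: +6 fires, +2 burnt (F count now 6)
Step 2: +9 fires, +6 burnt (F count now 9)
Step 3: +2 fires, +9 burnt (F count now 2)
Step 4: +1 fires, +2 burnt (F count now 1)
Step 5: +0 fires, +1 burnt (F count now 0)
Fire out after step 5
Initially T: 22, now '.': 26
Total burnt (originally-T cells now '.'): 18

Answer: 18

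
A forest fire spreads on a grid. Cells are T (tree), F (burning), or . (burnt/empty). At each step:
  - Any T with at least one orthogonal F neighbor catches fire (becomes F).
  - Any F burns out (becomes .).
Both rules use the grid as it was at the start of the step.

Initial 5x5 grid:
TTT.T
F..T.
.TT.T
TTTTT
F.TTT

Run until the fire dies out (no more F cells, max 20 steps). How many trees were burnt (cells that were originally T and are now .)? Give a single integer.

Answer: 14

Derivation:
Step 1: +2 fires, +2 burnt (F count now 2)
Step 2: +2 fires, +2 burnt (F count now 2)
Step 3: +3 fires, +2 burnt (F count now 3)
Step 4: +3 fires, +3 burnt (F count now 3)
Step 5: +2 fires, +3 burnt (F count now 2)
Step 6: +2 fires, +2 burnt (F count now 2)
Step 7: +0 fires, +2 burnt (F count now 0)
Fire out after step 7
Initially T: 16, now '.': 23
Total burnt (originally-T cells now '.'): 14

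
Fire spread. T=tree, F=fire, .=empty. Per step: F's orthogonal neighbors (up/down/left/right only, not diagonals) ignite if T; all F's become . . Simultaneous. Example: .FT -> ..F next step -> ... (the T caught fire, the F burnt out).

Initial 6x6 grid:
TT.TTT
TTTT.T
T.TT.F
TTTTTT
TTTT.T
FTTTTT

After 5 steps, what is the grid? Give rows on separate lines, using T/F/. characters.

Step 1: 4 trees catch fire, 2 burn out
  TT.TTT
  TTTT.F
  T.TT..
  TTTTTF
  FTTT.T
  .FTTTT
Step 2: 6 trees catch fire, 4 burn out
  TT.TTF
  TTTT..
  T.TT..
  FTTTF.
  .FTT.F
  ..FTTT
Step 3: 7 trees catch fire, 6 burn out
  TT.TF.
  TTTT..
  F.TT..
  .FTF..
  ..FT..
  ...FTF
Step 4: 6 trees catch fire, 7 burn out
  TT.F..
  FTTT..
  ..TF..
  ..F...
  ...F..
  ....F.
Step 5: 4 trees catch fire, 6 burn out
  FT....
  .FTF..
  ..F...
  ......
  ......
  ......

FT....
.FTF..
..F...
......
......
......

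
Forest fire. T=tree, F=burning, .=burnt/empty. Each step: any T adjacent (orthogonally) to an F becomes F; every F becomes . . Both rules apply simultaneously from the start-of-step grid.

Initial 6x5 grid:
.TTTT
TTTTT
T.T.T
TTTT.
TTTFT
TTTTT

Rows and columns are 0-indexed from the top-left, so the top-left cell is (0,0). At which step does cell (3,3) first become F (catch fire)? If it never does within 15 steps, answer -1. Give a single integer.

Step 1: cell (3,3)='F' (+4 fires, +1 burnt)
  -> target ignites at step 1
Step 2: cell (3,3)='.' (+4 fires, +4 burnt)
Step 3: cell (3,3)='.' (+4 fires, +4 burnt)
Step 4: cell (3,3)='.' (+3 fires, +4 burnt)
Step 5: cell (3,3)='.' (+4 fires, +3 burnt)
Step 6: cell (3,3)='.' (+4 fires, +4 burnt)
Step 7: cell (3,3)='.' (+2 fires, +4 burnt)
Step 8: cell (3,3)='.' (+0 fires, +2 burnt)
  fire out at step 8

1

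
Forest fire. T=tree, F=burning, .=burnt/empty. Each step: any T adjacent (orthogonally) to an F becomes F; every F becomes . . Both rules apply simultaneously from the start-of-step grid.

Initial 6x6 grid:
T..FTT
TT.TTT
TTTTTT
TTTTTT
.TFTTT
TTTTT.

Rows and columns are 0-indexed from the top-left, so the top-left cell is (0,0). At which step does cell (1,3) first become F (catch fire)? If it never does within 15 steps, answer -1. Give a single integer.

Step 1: cell (1,3)='F' (+6 fires, +2 burnt)
  -> target ignites at step 1
Step 2: cell (1,3)='.' (+9 fires, +6 burnt)
Step 3: cell (1,3)='.' (+8 fires, +9 burnt)
Step 4: cell (1,3)='.' (+4 fires, +8 burnt)
Step 5: cell (1,3)='.' (+1 fires, +4 burnt)
Step 6: cell (1,3)='.' (+1 fires, +1 burnt)
Step 7: cell (1,3)='.' (+0 fires, +1 burnt)
  fire out at step 7

1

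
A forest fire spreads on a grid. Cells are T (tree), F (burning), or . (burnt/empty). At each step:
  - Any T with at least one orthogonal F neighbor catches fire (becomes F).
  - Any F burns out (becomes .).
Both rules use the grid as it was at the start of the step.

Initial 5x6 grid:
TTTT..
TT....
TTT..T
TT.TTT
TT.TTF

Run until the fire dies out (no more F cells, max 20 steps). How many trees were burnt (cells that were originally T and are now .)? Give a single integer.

Step 1: +2 fires, +1 burnt (F count now 2)
Step 2: +3 fires, +2 burnt (F count now 3)
Step 3: +1 fires, +3 burnt (F count now 1)
Step 4: +0 fires, +1 burnt (F count now 0)
Fire out after step 4
Initially T: 19, now '.': 17
Total burnt (originally-T cells now '.'): 6

Answer: 6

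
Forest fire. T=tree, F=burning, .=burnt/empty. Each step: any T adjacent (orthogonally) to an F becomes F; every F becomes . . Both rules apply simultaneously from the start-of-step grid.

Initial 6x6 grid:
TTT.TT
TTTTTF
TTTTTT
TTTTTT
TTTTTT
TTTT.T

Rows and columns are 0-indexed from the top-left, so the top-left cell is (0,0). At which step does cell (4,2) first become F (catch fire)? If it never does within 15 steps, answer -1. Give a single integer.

Step 1: cell (4,2)='T' (+3 fires, +1 burnt)
Step 2: cell (4,2)='T' (+4 fires, +3 burnt)
Step 3: cell (4,2)='T' (+4 fires, +4 burnt)
Step 4: cell (4,2)='T' (+6 fires, +4 burnt)
Step 5: cell (4,2)='T' (+5 fires, +6 burnt)
Step 6: cell (4,2)='F' (+5 fires, +5 burnt)
  -> target ignites at step 6
Step 7: cell (4,2)='.' (+3 fires, +5 burnt)
Step 8: cell (4,2)='.' (+2 fires, +3 burnt)
Step 9: cell (4,2)='.' (+1 fires, +2 burnt)
Step 10: cell (4,2)='.' (+0 fires, +1 burnt)
  fire out at step 10

6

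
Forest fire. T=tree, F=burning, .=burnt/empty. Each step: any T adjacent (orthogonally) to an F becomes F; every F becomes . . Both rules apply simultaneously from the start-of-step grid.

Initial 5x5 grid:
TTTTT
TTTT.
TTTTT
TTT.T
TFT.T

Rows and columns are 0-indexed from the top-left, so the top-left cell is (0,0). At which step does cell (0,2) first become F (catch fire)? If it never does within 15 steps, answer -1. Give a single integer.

Step 1: cell (0,2)='T' (+3 fires, +1 burnt)
Step 2: cell (0,2)='T' (+3 fires, +3 burnt)
Step 3: cell (0,2)='T' (+3 fires, +3 burnt)
Step 4: cell (0,2)='T' (+4 fires, +3 burnt)
Step 5: cell (0,2)='F' (+4 fires, +4 burnt)
  -> target ignites at step 5
Step 6: cell (0,2)='.' (+2 fires, +4 burnt)
Step 7: cell (0,2)='.' (+2 fires, +2 burnt)
Step 8: cell (0,2)='.' (+0 fires, +2 burnt)
  fire out at step 8

5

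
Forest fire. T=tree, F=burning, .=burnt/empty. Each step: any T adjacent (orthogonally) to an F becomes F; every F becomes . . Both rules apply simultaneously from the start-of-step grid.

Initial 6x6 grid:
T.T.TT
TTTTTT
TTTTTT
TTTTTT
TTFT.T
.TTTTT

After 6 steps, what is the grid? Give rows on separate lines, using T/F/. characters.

Step 1: 4 trees catch fire, 1 burn out
  T.T.TT
  TTTTTT
  TTTTTT
  TTFTTT
  TF.F.T
  .TFTTT
Step 2: 6 trees catch fire, 4 burn out
  T.T.TT
  TTTTTT
  TTFTTT
  TF.FTT
  F....T
  .F.FTT
Step 3: 6 trees catch fire, 6 burn out
  T.T.TT
  TTFTTT
  TF.FTT
  F...FT
  .....T
  ....FT
Step 4: 7 trees catch fire, 6 burn out
  T.F.TT
  TF.FTT
  F...FT
  .....F
  .....T
  .....F
Step 5: 4 trees catch fire, 7 burn out
  T...TT
  F...FT
  .....F
  ......
  .....F
  ......
Step 6: 3 trees catch fire, 4 burn out
  F...FT
  .....F
  ......
  ......
  ......
  ......

F...FT
.....F
......
......
......
......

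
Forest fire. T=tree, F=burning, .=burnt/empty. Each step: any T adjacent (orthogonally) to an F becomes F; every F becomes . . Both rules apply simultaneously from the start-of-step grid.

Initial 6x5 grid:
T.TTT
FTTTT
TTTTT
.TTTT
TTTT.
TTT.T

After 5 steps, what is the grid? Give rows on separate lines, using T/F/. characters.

Step 1: 3 trees catch fire, 1 burn out
  F.TTT
  .FTTT
  FTTTT
  .TTTT
  TTTT.
  TTT.T
Step 2: 2 trees catch fire, 3 burn out
  ..TTT
  ..FTT
  .FTTT
  .TTTT
  TTTT.
  TTT.T
Step 3: 4 trees catch fire, 2 burn out
  ..FTT
  ...FT
  ..FTT
  .FTTT
  TTTT.
  TTT.T
Step 4: 5 trees catch fire, 4 burn out
  ...FT
  ....F
  ...FT
  ..FTT
  TFTT.
  TTT.T
Step 5: 6 trees catch fire, 5 burn out
  ....F
  .....
  ....F
  ...FT
  F.FT.
  TFT.T

....F
.....
....F
...FT
F.FT.
TFT.T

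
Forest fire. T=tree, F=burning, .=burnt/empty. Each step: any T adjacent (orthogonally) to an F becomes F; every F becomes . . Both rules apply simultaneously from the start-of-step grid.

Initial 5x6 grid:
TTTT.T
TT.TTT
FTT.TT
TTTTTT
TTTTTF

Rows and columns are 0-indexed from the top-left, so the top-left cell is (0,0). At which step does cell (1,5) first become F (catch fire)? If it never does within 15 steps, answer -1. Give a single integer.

Step 1: cell (1,5)='T' (+5 fires, +2 burnt)
Step 2: cell (1,5)='T' (+8 fires, +5 burnt)
Step 3: cell (1,5)='F' (+7 fires, +8 burnt)
  -> target ignites at step 3
Step 4: cell (1,5)='.' (+3 fires, +7 burnt)
Step 5: cell (1,5)='.' (+2 fires, +3 burnt)
Step 6: cell (1,5)='.' (+0 fires, +2 burnt)
  fire out at step 6

3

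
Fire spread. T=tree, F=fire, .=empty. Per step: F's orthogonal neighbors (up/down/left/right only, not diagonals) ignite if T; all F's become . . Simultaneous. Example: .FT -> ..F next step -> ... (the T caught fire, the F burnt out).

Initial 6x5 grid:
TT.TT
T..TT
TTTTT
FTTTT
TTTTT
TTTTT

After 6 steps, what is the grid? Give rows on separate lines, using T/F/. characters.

Step 1: 3 trees catch fire, 1 burn out
  TT.TT
  T..TT
  FTTTT
  .FTTT
  FTTTT
  TTTTT
Step 2: 5 trees catch fire, 3 burn out
  TT.TT
  F..TT
  .FTTT
  ..FTT
  .FTTT
  FTTTT
Step 3: 5 trees catch fire, 5 burn out
  FT.TT
  ...TT
  ..FTT
  ...FT
  ..FTT
  .FTTT
Step 4: 5 trees catch fire, 5 burn out
  .F.TT
  ...TT
  ...FT
  ....F
  ...FT
  ..FTT
Step 5: 4 trees catch fire, 5 burn out
  ...TT
  ...FT
  ....F
  .....
  ....F
  ...FT
Step 6: 3 trees catch fire, 4 burn out
  ...FT
  ....F
  .....
  .....
  .....
  ....F

...FT
....F
.....
.....
.....
....F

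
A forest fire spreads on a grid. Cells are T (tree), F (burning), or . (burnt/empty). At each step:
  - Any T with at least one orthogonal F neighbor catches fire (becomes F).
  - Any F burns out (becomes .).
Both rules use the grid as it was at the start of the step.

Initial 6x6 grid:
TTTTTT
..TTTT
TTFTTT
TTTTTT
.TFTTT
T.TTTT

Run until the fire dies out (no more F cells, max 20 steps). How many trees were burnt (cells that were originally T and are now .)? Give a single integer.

Answer: 29

Derivation:
Step 1: +7 fires, +2 burnt (F count now 7)
Step 2: +8 fires, +7 burnt (F count now 8)
Step 3: +8 fires, +8 burnt (F count now 8)
Step 4: +5 fires, +8 burnt (F count now 5)
Step 5: +1 fires, +5 burnt (F count now 1)
Step 6: +0 fires, +1 burnt (F count now 0)
Fire out after step 6
Initially T: 30, now '.': 35
Total burnt (originally-T cells now '.'): 29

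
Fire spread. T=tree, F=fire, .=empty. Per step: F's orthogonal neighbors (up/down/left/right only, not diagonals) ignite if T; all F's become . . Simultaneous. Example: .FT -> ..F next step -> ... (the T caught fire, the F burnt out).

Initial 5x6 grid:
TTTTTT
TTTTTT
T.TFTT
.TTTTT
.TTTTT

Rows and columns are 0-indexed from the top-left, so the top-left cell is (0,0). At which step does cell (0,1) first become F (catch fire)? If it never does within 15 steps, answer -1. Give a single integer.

Step 1: cell (0,1)='T' (+4 fires, +1 burnt)
Step 2: cell (0,1)='T' (+7 fires, +4 burnt)
Step 3: cell (0,1)='T' (+8 fires, +7 burnt)
Step 4: cell (0,1)='F' (+5 fires, +8 burnt)
  -> target ignites at step 4
Step 5: cell (0,1)='.' (+2 fires, +5 burnt)
Step 6: cell (0,1)='.' (+0 fires, +2 burnt)
  fire out at step 6

4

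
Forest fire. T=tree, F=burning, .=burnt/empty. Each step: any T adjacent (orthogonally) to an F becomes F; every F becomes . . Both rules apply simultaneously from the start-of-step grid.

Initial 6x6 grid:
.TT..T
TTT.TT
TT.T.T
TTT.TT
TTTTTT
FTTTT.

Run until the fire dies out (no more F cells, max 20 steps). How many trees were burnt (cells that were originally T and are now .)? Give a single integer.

Step 1: +2 fires, +1 burnt (F count now 2)
Step 2: +3 fires, +2 burnt (F count now 3)
Step 3: +4 fires, +3 burnt (F count now 4)
Step 4: +5 fires, +4 burnt (F count now 5)
Step 5: +2 fires, +5 burnt (F count now 2)
Step 6: +4 fires, +2 burnt (F count now 4)
Step 7: +2 fires, +4 burnt (F count now 2)
Step 8: +1 fires, +2 burnt (F count now 1)
Step 9: +1 fires, +1 burnt (F count now 1)
Step 10: +2 fires, +1 burnt (F count now 2)
Step 11: +0 fires, +2 burnt (F count now 0)
Fire out after step 11
Initially T: 27, now '.': 35
Total burnt (originally-T cells now '.'): 26

Answer: 26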